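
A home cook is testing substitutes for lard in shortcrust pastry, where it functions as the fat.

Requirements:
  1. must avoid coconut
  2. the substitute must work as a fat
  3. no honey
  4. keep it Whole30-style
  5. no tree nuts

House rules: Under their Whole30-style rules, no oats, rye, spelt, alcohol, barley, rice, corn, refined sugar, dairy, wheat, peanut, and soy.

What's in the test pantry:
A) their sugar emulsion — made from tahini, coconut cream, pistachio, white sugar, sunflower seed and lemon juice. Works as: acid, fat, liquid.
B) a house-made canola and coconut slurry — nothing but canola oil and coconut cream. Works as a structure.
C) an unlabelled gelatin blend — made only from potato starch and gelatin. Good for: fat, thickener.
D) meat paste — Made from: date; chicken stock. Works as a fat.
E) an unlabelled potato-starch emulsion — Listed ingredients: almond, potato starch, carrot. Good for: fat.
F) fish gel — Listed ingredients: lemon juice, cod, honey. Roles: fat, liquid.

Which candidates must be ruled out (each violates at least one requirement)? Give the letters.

A, B, E, F

A: has white sugar, so not Whole30-style; has coconut cream, so not coconut-free (and 1 more) — out
B: not usable as a fat; has coconut cream, so not coconut-free — no
C: Whole30-style, no honey — valid
D: only chicken stock and date; none excluded — OK
E: has almond, so not tree-nut-free — no
F: has honey, so not honey-free — no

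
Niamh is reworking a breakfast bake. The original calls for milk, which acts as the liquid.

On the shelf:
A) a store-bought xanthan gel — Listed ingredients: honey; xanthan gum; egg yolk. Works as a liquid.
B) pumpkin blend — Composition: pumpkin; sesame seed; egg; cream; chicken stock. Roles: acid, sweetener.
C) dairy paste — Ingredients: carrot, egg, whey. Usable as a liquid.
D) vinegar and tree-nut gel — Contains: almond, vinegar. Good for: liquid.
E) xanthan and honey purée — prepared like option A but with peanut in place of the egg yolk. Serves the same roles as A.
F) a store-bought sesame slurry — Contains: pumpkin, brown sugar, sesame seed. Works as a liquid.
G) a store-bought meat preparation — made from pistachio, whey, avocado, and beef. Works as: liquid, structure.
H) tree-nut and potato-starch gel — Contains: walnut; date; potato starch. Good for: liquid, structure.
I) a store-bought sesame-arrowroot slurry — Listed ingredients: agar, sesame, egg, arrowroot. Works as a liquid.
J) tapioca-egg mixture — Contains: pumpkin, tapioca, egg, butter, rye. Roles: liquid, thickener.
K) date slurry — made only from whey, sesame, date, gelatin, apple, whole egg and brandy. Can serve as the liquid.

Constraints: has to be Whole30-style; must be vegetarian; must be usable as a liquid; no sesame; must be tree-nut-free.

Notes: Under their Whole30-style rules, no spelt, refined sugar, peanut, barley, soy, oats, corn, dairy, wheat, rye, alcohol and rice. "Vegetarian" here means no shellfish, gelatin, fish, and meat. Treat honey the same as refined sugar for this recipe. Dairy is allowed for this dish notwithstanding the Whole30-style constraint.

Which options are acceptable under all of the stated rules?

A: has honey, so not Whole30-style — reject
B: not usable as a liquid; has chicken stock, so not vegetarian (and 1 more) — out
C: dairy is permitted under the Whole30-style carve-out; nothing else excluded — keep
D: has almond, so not tree-nut-free — no
E: has honey, so not Whole30-style — out
F: has brown sugar, so not Whole30-style; has sesame seed, so not sesame-free — out
G: has beef, so not vegetarian; has pistachio, so not tree-nut-free — reject
H: has walnut, so not tree-nut-free — out
I: has sesame, so not sesame-free — no
J: has rye, so not Whole30-style — no
K: has brandy, so not Whole30-style; has gelatin, so not vegetarian (and 1 more) — out

C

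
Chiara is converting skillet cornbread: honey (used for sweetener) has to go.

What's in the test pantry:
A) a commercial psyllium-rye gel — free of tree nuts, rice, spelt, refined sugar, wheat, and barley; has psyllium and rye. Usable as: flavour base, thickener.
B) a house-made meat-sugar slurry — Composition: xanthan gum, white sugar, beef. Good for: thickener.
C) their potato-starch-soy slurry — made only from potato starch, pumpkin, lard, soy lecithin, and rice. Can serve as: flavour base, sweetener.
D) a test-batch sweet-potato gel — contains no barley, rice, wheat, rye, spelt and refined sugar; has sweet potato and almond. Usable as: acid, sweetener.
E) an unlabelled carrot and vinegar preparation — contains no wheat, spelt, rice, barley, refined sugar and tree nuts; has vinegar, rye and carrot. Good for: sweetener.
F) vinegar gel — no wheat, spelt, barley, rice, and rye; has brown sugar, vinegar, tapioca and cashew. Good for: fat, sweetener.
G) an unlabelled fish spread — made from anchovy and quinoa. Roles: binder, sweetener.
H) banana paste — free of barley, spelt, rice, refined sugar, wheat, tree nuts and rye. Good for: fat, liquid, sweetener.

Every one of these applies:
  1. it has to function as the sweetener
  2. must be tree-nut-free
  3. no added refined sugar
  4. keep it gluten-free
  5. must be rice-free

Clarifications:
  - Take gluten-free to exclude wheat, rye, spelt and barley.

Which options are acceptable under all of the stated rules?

G, H

A: not usable as a sweetener; has rye, so not gluten-free — no
B: not usable as a sweetener; has white sugar, so not no-added-sugar — no
C: has rice, so not rice-free — reject
D: has almond, so not tree-nut-free — reject
E: has rye, so not gluten-free — out
F: has brown sugar, so not no-added-sugar; has cashew, so not tree-nut-free — out
G: all constraints satisfied — keep
H: works as a sweetener, no rice, no tree nuts — keep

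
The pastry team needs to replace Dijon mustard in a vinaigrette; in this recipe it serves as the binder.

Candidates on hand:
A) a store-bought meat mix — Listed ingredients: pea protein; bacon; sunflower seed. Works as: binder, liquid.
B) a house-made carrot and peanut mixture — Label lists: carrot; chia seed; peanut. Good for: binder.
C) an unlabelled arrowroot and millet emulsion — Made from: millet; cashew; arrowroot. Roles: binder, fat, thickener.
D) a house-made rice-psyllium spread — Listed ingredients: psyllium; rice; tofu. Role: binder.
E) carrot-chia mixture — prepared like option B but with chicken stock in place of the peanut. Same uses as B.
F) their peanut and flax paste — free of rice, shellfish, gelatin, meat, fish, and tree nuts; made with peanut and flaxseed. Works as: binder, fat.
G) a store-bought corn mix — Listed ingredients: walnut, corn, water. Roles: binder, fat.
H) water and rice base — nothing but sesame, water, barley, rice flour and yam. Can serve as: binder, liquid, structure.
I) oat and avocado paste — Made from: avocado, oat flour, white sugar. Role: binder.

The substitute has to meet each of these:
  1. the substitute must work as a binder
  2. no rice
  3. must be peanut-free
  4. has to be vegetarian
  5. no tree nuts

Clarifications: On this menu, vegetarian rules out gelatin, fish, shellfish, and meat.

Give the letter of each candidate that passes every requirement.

I

A: has bacon, so not vegetarian — no
B: has peanut, so not peanut-free — no
C: has cashew, so not tree-nut-free — reject
D: has rice, so not rice-free — out
E: has chicken stock, so not vegetarian — out
F: has peanut, so not peanut-free — out
G: has walnut, so not tree-nut-free — out
H: has rice flour, so not rice-free — no
I: no rice, no tree nuts — keep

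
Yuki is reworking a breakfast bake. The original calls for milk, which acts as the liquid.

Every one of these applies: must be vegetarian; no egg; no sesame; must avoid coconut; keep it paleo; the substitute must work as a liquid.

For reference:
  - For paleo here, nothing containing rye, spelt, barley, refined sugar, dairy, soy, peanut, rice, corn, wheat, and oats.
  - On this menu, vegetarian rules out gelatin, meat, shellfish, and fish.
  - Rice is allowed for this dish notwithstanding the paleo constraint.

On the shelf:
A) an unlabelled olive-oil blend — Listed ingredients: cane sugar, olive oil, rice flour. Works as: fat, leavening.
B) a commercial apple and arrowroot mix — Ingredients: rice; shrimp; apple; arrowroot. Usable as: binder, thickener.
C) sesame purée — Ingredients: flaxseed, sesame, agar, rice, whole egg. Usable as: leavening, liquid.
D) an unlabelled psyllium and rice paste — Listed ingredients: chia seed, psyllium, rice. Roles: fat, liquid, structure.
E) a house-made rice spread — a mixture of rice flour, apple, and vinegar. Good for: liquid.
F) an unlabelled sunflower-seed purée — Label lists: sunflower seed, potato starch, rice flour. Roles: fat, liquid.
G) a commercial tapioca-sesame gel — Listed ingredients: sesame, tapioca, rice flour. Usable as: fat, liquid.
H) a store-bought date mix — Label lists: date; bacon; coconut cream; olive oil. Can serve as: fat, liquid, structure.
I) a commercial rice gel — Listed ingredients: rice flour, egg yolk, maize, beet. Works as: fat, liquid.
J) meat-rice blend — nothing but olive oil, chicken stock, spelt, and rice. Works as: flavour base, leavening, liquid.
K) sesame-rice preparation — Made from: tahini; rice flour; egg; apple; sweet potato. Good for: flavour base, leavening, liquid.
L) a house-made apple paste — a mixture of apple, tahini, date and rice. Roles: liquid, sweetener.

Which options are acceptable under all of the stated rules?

A: not usable as a liquid; has cane sugar, so not paleo — reject
B: not usable as a liquid; has shrimp, so not vegetarian — reject
C: has whole egg, so not egg-free; has sesame, so not sesame-free — reject
D: rice is permitted under the paleo carve-out; nothing else excluded — valid
E: rice is permitted under the paleo carve-out; nothing else excluded — valid
F: rice is permitted under the paleo carve-out; nothing else excluded — keep
G: has sesame, so not sesame-free — out
H: has bacon, so not vegetarian; has coconut cream, so not coconut-free — no
I: has maize, so not paleo; has egg yolk, so not egg-free — out
J: has spelt, so not paleo; has chicken stock, so not vegetarian — no
K: has egg, so not egg-free; has tahini, so not sesame-free — reject
L: has tahini, so not sesame-free — out

D, E, F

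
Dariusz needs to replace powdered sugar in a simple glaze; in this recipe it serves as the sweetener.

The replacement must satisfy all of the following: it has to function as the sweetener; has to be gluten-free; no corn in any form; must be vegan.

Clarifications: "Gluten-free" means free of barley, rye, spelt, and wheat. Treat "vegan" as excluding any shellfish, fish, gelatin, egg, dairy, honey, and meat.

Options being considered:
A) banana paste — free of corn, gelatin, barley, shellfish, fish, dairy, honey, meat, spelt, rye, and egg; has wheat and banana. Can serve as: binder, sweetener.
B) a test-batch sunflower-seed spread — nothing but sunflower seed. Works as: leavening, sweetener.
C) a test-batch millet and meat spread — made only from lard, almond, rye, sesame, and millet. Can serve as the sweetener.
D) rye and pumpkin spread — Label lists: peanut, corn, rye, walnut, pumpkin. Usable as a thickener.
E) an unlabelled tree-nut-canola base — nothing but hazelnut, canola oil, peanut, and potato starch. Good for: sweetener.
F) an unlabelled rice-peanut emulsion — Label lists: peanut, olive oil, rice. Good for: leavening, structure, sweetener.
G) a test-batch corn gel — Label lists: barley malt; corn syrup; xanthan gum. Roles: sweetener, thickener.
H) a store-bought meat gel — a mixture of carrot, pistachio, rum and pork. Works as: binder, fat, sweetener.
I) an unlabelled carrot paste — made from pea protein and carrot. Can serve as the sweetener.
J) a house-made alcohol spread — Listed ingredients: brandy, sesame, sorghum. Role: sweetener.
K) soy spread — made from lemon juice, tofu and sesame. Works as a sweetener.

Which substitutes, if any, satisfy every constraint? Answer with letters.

A: has wheat, so not gluten-free — out
B: no corn, gluten-free — OK
C: has rye, so not gluten-free; has lard, so not vegan — reject
D: not usable as a sweetener; has rye, so not gluten-free (and 1 more) — out
E: peanut and hazelnut etc. — none of it excluded — valid
F: only peanut, rice and olive oil; none excluded — valid
G: has barley malt, so not gluten-free; has corn syrup, so not corn-free — out
H: has pork, so not vegan — no
I: only pea protein and carrot; none excluded — OK
J: every rule checks out — valid
K: vegan, no corn — valid

B, E, F, I, J, K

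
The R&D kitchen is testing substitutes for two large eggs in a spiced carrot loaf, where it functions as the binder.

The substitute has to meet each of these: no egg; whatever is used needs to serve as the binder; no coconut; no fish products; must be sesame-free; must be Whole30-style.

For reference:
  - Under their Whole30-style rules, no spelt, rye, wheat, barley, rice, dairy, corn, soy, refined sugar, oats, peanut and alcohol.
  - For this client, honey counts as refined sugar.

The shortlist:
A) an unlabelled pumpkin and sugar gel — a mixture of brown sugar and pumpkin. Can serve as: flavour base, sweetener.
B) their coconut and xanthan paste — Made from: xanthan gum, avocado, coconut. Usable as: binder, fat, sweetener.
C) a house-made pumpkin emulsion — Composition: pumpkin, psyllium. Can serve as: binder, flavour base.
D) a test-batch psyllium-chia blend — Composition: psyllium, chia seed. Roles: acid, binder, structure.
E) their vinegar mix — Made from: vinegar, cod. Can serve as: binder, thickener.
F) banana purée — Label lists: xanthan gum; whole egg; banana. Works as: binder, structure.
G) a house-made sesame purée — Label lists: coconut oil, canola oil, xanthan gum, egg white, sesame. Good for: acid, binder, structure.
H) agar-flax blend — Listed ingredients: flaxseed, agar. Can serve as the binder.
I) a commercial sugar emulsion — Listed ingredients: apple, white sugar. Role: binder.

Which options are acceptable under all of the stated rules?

C, D, H

A: not usable as a binder; has brown sugar, so not Whole30-style — out
B: has coconut, so not coconut-free — out
C: only psyllium and pumpkin; none excluded — keep
D: only chia seed and psyllium; none excluded — valid
E: has cod, so not fish-free — out
F: has whole egg, so not egg-free — no
G: has coconut oil, so not coconut-free; has egg white, so not egg-free (and 1 more) — out
H: all constraints satisfied — keep
I: has white sugar, so not Whole30-style — reject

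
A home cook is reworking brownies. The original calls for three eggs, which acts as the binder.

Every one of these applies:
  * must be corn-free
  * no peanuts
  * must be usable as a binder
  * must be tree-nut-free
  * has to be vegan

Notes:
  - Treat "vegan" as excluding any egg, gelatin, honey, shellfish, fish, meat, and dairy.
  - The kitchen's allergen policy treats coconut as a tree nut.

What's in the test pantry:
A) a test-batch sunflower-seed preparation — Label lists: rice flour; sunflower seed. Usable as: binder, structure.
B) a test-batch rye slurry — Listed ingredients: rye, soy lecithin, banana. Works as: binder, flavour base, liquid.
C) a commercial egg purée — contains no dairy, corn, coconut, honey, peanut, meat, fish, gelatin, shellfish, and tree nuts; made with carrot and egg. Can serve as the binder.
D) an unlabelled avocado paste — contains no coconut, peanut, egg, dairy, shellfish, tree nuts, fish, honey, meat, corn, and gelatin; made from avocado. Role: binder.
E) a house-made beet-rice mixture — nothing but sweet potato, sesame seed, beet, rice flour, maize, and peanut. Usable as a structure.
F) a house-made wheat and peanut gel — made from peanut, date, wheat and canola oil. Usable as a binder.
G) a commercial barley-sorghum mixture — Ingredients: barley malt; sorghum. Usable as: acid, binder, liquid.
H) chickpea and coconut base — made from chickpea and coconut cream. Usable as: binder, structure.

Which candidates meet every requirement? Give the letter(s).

A: all constraints satisfied — OK
B: only rye, soy lecithin and banana; none excluded — OK
C: has egg, so not vegan — no
D: vegan, tree-nut-free — OK
E: not usable as a binder; has maize, so not corn-free (and 1 more) — no
F: has peanut, so not peanut-free — out
G: only barley malt and sorghum; none excluded — keep
H: has coconut cream, so not tree-nut-free — out

A, B, D, G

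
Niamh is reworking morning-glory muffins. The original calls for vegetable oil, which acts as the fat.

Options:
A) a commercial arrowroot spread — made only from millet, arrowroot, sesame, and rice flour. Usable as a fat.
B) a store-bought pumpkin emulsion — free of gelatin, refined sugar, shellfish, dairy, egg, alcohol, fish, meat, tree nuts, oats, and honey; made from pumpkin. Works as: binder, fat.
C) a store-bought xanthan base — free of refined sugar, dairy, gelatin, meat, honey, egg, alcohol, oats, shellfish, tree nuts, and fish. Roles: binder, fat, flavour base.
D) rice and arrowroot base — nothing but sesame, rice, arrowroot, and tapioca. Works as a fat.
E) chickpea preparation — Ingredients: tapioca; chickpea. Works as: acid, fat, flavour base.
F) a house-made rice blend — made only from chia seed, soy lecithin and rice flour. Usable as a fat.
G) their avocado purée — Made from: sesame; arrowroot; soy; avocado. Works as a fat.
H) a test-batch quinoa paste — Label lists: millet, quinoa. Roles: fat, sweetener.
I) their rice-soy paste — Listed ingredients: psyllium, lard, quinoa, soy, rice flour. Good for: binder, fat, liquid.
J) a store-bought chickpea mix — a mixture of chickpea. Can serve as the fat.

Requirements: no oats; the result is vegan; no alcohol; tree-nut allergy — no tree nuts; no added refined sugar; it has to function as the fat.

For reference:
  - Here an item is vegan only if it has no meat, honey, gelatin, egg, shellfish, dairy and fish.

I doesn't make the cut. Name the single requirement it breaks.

vegan

usable as a fat: satisfied
vegan: has lard — fails
no-added-sugar: satisfied
oat-free: satisfied
alcohol-free: satisfied
tree-nut-free: satisfied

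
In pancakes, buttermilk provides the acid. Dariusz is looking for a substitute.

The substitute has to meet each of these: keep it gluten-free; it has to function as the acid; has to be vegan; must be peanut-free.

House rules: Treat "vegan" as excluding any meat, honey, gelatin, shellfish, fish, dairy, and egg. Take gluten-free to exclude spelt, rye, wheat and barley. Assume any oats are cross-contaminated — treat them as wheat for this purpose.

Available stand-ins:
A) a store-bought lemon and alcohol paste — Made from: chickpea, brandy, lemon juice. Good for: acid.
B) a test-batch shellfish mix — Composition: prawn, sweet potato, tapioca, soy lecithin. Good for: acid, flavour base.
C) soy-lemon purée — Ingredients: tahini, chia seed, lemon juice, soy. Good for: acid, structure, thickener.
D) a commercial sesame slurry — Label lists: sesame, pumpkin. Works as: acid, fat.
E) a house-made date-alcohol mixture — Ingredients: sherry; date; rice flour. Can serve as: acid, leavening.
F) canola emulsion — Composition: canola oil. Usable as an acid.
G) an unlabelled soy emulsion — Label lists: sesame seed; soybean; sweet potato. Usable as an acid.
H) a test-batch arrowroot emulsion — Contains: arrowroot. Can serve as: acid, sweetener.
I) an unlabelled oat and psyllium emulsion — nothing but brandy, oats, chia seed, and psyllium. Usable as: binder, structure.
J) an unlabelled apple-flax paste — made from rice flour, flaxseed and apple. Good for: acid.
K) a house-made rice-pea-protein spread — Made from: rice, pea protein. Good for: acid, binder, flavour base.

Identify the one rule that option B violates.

usable as an acid: satisfied
vegan: has prawn — fails
gluten-free: satisfied
peanut-free: satisfied

vegan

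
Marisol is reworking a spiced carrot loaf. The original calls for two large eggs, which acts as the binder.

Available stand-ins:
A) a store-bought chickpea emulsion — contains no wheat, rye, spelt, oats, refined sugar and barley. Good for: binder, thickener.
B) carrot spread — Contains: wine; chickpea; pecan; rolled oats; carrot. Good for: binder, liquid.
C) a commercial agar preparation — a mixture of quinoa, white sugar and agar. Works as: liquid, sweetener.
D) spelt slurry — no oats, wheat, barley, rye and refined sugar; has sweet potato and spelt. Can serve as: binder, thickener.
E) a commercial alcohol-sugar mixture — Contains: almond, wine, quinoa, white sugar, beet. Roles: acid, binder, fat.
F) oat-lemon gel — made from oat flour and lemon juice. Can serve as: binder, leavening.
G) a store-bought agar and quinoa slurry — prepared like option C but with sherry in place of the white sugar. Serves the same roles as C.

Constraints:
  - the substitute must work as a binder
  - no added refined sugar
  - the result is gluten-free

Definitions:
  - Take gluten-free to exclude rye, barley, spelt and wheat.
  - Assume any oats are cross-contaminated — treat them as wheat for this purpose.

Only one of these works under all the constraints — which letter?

A

A: every rule checks out — valid
B: has rolled oats, so not gluten-free — out
C: not usable as a binder; has white sugar, so not no-added-sugar — reject
D: has spelt, so not gluten-free — out
E: has white sugar, so not no-added-sugar — no
F: has oat flour, so not gluten-free — out
G: not usable as a binder — out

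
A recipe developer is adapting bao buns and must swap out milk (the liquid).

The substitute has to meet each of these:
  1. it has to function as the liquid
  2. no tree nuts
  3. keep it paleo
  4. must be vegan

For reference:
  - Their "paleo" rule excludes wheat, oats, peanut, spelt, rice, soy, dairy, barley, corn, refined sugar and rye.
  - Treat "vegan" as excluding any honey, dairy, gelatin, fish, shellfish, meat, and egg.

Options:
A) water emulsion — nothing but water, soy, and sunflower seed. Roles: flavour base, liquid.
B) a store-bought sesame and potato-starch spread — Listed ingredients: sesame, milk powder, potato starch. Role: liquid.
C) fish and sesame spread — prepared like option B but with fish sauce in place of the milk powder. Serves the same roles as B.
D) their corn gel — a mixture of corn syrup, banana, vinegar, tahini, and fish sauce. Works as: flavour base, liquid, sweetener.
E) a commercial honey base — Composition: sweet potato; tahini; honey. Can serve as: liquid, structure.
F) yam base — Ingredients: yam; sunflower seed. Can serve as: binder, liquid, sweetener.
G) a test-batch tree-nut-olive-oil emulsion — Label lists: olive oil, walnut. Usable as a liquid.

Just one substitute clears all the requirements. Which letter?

F

A: has soy, so not paleo — reject
B: has milk powder, so not paleo; has milk powder, so not vegan — reject
C: has fish sauce, so not vegan — reject
D: has corn syrup, so not paleo; has fish sauce, so not vegan — reject
E: has honey, so not vegan — no
F: no tree nuts, paleo — valid
G: has walnut, so not tree-nut-free — out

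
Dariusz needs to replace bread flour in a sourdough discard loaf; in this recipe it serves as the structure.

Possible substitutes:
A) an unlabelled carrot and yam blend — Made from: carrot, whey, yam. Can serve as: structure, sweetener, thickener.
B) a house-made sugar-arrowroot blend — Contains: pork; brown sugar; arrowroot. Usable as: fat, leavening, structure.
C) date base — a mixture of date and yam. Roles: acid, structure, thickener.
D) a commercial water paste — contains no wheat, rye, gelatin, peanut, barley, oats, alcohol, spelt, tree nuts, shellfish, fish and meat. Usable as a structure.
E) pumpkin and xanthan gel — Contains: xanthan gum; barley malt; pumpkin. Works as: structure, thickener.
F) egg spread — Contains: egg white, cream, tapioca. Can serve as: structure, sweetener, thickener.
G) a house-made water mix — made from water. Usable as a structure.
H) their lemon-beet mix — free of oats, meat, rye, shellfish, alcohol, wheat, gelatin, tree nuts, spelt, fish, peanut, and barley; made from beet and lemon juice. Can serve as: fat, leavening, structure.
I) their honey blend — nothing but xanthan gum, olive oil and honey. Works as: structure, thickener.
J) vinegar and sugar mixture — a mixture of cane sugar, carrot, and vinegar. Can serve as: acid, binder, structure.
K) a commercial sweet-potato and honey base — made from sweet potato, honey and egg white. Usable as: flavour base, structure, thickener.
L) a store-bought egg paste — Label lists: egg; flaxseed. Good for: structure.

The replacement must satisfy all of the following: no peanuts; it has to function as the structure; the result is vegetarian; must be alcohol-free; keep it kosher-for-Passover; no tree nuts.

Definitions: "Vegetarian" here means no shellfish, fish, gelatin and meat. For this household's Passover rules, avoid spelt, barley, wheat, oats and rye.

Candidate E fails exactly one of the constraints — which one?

kosher-for-Passover

usable as a structure: satisfied
vegetarian: satisfied
kosher-for-Passover: has barley malt — fails
alcohol-free: satisfied
peanut-free: satisfied
tree-nut-free: satisfied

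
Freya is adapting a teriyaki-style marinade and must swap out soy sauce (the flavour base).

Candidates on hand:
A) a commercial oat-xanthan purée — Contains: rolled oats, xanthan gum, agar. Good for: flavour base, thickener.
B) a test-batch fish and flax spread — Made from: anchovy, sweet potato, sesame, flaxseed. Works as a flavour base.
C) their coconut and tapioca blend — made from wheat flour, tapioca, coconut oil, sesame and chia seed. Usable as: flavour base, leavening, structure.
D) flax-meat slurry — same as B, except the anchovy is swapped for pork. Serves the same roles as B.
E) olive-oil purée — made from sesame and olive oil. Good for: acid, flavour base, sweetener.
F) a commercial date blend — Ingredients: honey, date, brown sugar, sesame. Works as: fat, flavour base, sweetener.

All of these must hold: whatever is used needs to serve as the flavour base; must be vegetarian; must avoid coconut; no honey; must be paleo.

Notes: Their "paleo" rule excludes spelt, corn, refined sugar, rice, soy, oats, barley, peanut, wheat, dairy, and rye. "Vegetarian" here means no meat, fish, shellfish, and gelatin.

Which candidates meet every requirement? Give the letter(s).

E

A: has rolled oats, so not paleo — out
B: has anchovy, so not vegetarian — out
C: has wheat flour, so not paleo; has coconut oil, so not coconut-free — reject
D: has pork, so not vegetarian — no
E: only sesame and olive oil; none excluded — keep
F: has brown sugar, so not paleo; has honey, so not honey-free — reject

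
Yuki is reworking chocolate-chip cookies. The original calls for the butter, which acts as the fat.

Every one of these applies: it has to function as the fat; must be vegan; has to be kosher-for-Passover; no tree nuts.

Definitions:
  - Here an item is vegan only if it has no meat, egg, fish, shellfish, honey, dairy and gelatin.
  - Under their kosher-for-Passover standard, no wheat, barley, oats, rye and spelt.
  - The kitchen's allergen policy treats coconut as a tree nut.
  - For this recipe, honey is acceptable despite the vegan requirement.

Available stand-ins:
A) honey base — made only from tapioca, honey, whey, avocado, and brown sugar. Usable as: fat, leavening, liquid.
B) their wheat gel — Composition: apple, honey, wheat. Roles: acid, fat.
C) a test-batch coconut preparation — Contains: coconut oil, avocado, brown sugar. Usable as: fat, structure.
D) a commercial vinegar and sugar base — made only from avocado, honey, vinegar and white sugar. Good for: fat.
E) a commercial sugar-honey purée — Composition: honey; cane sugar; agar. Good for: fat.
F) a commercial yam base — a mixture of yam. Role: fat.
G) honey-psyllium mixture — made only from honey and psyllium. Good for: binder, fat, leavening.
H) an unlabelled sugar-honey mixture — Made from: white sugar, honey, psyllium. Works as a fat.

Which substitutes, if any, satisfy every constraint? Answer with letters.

D, E, F, G, H

A: has whey, so not vegan — reject
B: has wheat, so not kosher-for-Passover — out
C: has coconut oil, so not tree-nut-free — reject
D: honey is permitted under the vegan carve-out; nothing else excluded — keep
E: honey is permitted under the vegan carve-out; nothing else excluded — keep
F: kosher-for-Passover, vegan — keep
G: honey is permitted under the vegan carve-out; nothing else excluded — keep
H: honey is permitted under the vegan carve-out; nothing else excluded — OK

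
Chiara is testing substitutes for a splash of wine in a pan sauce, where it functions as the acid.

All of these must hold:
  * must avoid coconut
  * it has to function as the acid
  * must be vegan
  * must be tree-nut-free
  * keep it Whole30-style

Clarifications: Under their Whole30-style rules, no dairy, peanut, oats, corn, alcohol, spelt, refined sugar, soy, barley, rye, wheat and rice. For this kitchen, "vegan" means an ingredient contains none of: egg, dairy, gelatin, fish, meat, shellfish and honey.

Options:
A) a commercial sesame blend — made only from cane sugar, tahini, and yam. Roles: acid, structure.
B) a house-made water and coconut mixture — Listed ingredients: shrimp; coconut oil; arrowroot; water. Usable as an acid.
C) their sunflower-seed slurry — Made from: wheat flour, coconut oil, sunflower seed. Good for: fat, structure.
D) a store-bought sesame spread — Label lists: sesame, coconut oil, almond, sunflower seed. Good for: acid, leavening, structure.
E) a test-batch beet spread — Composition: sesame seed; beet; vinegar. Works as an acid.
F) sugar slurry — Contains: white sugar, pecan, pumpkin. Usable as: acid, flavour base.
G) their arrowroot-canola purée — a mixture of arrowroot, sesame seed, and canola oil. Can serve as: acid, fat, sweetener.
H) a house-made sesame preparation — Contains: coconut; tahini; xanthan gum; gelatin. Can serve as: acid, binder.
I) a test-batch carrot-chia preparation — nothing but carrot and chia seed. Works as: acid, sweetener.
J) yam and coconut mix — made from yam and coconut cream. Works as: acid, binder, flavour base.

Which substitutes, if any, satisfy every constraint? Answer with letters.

E, G, I

A: has cane sugar, so not Whole30-style — no
B: has shrimp, so not vegan; has coconut oil, so not coconut-free — reject
C: not usable as an acid; has wheat flour, so not Whole30-style (and 1 more) — reject
D: has coconut oil, so not coconut-free; has almond, so not tree-nut-free — no
E: all constraints satisfied — valid
F: has white sugar, so not Whole30-style; has pecan, so not tree-nut-free — out
G: all constraints satisfied — OK
H: has gelatin, so not vegan; has coconut, so not coconut-free — reject
I: every rule checks out — OK
J: has coconut cream, so not coconut-free — reject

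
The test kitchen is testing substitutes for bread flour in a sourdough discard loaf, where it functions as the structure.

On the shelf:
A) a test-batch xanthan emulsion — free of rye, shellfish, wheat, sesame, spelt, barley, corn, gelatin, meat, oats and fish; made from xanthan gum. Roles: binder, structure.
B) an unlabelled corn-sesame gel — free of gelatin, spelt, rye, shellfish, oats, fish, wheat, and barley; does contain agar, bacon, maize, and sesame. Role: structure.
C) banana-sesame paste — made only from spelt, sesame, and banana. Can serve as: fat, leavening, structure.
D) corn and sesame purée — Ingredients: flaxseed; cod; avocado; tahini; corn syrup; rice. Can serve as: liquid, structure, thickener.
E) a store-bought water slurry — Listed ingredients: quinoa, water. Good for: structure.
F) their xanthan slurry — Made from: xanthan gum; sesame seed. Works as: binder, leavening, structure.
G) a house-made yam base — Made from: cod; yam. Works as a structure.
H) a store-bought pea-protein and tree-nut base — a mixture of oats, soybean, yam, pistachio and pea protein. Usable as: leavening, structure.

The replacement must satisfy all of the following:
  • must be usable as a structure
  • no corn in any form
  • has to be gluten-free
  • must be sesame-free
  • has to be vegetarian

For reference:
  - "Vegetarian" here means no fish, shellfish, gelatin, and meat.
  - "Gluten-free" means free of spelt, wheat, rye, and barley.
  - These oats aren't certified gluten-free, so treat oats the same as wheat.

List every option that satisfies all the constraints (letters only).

A, E

A: works as a structure, no sesame, vegetarian — OK
B: has bacon, so not vegetarian; has maize, so not corn-free (and 1 more) — reject
C: has spelt, so not gluten-free; has sesame, so not sesame-free — reject
D: has cod, so not vegetarian; has corn syrup, so not corn-free (and 1 more) — no
E: nothing on the exclusion list — OK
F: has sesame seed, so not sesame-free — reject
G: has cod, so not vegetarian — out
H: has oats, so not gluten-free — out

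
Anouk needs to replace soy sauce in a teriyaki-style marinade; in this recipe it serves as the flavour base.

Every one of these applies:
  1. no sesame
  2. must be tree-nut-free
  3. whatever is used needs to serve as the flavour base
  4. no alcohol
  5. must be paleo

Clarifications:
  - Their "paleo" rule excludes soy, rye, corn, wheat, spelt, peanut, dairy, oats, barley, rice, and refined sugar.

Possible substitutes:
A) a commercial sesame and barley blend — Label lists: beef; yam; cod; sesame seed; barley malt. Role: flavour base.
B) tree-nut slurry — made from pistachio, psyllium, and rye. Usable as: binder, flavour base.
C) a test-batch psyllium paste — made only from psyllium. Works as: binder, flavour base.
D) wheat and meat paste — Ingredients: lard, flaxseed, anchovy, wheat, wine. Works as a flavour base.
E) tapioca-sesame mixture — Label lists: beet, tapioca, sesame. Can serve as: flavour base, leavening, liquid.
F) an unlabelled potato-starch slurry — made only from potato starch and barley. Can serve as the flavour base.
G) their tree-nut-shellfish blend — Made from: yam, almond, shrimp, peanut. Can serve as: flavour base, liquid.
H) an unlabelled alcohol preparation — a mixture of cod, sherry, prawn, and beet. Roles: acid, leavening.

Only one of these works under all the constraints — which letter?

C

A: has barley malt, so not paleo; has sesame seed, so not sesame-free — out
B: has rye, so not paleo; has pistachio, so not tree-nut-free — out
C: only psyllium; none excluded — keep
D: has wheat, so not paleo; has wine, so not alcohol-free — no
E: has sesame, so not sesame-free — no
F: has barley, so not paleo — reject
G: has peanut, so not paleo; has almond, so not tree-nut-free — no
H: not usable as a flavour base; has sherry, so not alcohol-free — reject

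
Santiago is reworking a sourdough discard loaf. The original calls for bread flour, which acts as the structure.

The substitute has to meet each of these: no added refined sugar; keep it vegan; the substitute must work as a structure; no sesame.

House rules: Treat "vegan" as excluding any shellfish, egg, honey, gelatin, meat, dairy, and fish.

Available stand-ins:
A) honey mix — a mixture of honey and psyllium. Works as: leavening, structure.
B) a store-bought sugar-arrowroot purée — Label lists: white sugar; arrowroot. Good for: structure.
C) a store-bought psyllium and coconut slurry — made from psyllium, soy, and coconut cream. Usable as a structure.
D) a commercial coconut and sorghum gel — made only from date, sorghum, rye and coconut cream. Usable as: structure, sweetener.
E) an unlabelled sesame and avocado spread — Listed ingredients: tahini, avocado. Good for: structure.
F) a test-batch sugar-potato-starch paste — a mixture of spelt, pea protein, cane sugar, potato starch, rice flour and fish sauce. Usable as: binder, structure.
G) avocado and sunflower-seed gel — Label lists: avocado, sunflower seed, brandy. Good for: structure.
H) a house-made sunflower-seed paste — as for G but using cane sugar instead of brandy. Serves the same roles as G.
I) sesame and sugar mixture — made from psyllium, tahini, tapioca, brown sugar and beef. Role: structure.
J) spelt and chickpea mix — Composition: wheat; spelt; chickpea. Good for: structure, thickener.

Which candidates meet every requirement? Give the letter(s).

A: has honey, so not vegan — no
B: has white sugar, so not no-added-sugar — no
C: no sesame, no refined sugar — valid
D: works as a structure, vegan, no refined sugar — valid
E: has tahini, so not sesame-free — reject
F: has fish sauce, so not vegan; has cane sugar, so not no-added-sugar — reject
G: all constraints satisfied — keep
H: has cane sugar, so not no-added-sugar — no
I: has beef, so not vegan; has brown sugar, so not no-added-sugar (and 1 more) — reject
J: every rule checks out — valid

C, D, G, J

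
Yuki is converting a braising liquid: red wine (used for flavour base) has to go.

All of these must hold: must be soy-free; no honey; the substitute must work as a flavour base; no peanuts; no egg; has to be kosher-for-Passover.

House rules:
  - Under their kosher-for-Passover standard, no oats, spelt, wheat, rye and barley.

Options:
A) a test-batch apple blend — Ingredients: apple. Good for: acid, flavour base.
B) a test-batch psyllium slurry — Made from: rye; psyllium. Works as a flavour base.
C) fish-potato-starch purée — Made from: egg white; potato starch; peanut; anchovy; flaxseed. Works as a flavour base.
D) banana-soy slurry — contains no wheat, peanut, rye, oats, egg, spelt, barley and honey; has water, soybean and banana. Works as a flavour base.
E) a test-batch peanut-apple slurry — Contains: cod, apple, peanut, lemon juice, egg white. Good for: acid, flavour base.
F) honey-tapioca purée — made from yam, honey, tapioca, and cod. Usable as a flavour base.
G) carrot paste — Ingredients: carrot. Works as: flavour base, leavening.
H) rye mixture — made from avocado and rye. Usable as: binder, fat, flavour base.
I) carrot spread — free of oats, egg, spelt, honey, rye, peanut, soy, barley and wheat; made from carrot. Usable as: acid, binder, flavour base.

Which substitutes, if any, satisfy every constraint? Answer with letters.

A, G, I

A: only apple; none excluded — valid
B: has rye, so not kosher-for-Passover — reject
C: has peanut, so not peanut-free; has egg white, so not egg-free — reject
D: has soybean, so not soy-free — reject
E: has peanut, so not peanut-free; has egg white, so not egg-free — no
F: has honey, so not honey-free — reject
G: only carrot; none excluded — OK
H: has rye, so not kosher-for-Passover — no
I: no soy, no peanut — valid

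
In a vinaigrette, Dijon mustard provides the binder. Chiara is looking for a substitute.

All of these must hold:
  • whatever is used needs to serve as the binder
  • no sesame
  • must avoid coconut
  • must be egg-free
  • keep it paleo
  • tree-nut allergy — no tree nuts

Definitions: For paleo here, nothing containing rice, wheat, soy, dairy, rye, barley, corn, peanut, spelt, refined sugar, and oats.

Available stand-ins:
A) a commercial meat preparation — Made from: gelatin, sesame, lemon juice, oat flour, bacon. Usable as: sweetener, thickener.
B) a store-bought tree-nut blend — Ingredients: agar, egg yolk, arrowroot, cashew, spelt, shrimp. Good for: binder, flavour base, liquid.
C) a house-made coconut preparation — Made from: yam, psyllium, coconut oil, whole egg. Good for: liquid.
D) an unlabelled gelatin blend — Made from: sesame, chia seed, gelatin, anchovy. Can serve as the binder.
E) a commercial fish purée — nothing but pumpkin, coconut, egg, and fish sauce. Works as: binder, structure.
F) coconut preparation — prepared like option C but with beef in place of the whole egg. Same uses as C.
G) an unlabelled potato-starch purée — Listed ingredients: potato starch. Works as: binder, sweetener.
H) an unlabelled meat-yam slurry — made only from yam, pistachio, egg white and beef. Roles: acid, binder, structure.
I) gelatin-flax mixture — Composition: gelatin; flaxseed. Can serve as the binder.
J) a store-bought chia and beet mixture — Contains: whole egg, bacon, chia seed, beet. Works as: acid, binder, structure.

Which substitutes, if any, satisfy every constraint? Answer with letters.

G, I

A: not usable as a binder; has oat flour, so not paleo (and 1 more) — out
B: has spelt, so not paleo; has cashew, so not tree-nut-free (and 1 more) — out
C: not usable as a binder; has whole egg, so not egg-free (and 1 more) — no
D: has sesame, so not sesame-free — no
E: has egg, so not egg-free; has coconut, so not coconut-free — out
F: not usable as a binder; has coconut oil, so not coconut-free — reject
G: works as a binder, no sesame, paleo — valid
H: has pistachio, so not tree-nut-free; has egg white, so not egg-free — no
I: only gelatin and flaxseed; none excluded — OK
J: has whole egg, so not egg-free — reject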